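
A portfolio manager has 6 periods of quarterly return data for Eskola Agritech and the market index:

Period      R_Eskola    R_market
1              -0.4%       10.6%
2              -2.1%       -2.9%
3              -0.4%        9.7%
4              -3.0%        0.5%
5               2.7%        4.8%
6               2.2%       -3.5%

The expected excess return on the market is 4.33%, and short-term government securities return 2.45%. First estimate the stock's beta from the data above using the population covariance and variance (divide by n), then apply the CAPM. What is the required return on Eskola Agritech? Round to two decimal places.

Mean R_i = (-0.4 − 2.1 − 0.4 − 3.0 + 2.7 + 2.2) / 6 = -0.1667%
Mean R_m = (10.6 − 2.9 + 9.7 + 0.5 + 4.8 − 3.5) / 6 = 3.2000%
Σ(R_i − R̄_i)(R_m − R̄_m) = 4.9300  ⇒  Cov = 4.9300 / 6 = 0.8217
Σ(R_m − R̄_m)² = 188.9600  ⇒  Var(R_m) = 188.9600 / 6 = 31.4933
β = Cov / Var(R_m) = 0.8217 / 31.4933 = 0.0261
E(R) = R_f + β × MRP = 2.45% + 0.0261 × 4.33% = 2.56%

2.56%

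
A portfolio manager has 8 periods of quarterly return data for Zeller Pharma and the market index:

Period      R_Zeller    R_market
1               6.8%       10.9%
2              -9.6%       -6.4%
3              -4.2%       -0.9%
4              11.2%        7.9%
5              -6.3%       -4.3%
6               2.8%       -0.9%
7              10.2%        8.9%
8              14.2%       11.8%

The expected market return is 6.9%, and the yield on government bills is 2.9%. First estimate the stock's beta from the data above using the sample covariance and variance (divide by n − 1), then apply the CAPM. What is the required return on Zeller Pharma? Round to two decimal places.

Mean R_i = (6.8 − 9.6 − 4.2 + 11.2 − 6.3 + 2.8 + 10.2 + 14.2) / 8 = 3.1375%
Mean R_m = (10.9 − 6.4 − 0.9 + 7.9 − 4.3 − 0.9 + 8.9 + 11.8) / 8 = 3.3750%
Σ(R_i − R̄_i)(R_m − R̄_m) = 426.0175  ⇒  Cov = 426.0175 / 7 = 60.8596
Σ(R_m − R̄_m)² = 369.6150  ⇒  Var(R_m) = 369.6150 / 7 = 52.8021
β = Cov / Var(R_m) = 60.8596 / 52.8021 = 1.1526
MRP = 6.9% − 2.9% = 4.00%
E(R) = R_f + β × MRP = 2.9% + 1.1526 × 4.0% = 7.51%

7.51%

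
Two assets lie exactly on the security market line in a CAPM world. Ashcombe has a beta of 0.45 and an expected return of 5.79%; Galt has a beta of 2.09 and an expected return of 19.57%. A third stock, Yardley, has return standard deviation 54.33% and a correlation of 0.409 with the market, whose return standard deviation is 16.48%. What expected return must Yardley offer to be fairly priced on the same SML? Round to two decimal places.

MRP = (19.57% − 5.79%) / (2.09 − 0.45) = 8.4024%
R_f = 5.79% − 0.45 × 8.4024% = 2.0089%
β_Yardley = ρ·σ_i/σ_m = 0.409 × 54.33 / 16.48 = 1.3484
E(R_Yardley) = R_f + β × MRP = 2.0089% + 1.3484 × 8.4024% = 13.34%

13.34%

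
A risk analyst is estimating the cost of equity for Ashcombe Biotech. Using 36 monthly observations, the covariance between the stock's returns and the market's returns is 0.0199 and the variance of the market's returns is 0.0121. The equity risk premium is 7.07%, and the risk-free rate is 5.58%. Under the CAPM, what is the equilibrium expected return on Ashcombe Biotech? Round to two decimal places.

β = Cov(R_i, R_m) / Var(R_m) = 0.0199 / 0.0121 = 1.6446
E(R) = R_f + β × MRP = 5.58% + 1.6446 × 7.07% = 17.21%

17.21%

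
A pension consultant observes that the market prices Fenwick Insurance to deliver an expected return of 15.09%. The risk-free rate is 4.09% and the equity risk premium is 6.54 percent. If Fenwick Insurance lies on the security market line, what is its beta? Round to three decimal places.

1.682

β = (E(R) − R_f) / MRP = (15.09% − 4.09%) / 6.54% = 11.00% / 6.54% = 1.682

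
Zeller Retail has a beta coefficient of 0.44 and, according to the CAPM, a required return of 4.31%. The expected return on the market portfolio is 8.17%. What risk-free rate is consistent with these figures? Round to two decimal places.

E(R) = R_f + β(E(R_m) − R_f) = R_f(1 − β) + β·E(R_m)
4.31% = R_f × (1 − 0.44) + 0.44 × 8.17%
4.31% = R_f × 0.56 + 3.5948%
R_f = (4.31% − 3.5948%) / 0.56 = 1.28%

1.28%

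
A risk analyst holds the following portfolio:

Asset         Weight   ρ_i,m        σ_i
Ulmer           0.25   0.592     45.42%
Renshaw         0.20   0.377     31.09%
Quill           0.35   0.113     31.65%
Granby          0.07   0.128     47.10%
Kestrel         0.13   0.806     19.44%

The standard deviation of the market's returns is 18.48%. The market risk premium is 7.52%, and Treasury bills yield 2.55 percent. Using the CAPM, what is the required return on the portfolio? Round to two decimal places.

β_Ulmer = 0.592 × 45.42% / 18.48% = 1.4550
β_Renshaw = 0.377 × 31.09% / 18.48% = 0.6342
β_Quill = 0.113 × 31.65% / 18.48% = 0.1935
β_Granby = 0.128 × 47.10% / 18.48% = 0.3262
β_Kestrel = 0.806 × 19.44% / 18.48% = 0.8479
β_P = Σ w_i β_i = 0.25×1.4550 + 0.20×0.6342 + 0.35×0.1935 + 0.07×0.3262 + 0.13×0.8479 = 0.6914
E(R_P) = R_f + β_P × MRP = 2.55% + 0.6914 × 7.52% = 7.75%

7.75%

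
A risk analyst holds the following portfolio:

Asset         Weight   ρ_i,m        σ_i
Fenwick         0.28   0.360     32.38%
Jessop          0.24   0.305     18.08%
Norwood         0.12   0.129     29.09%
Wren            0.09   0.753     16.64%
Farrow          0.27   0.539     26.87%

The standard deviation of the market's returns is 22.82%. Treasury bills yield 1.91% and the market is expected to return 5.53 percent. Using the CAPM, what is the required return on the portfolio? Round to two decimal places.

3.51%

β_Fenwick = 0.360 × 32.38% / 22.82% = 0.5108
β_Jessop = 0.305 × 18.08% / 22.82% = 0.2416
β_Norwood = 0.129 × 29.09% / 22.82% = 0.1644
β_Wren = 0.753 × 16.64% / 22.82% = 0.5491
β_Farrow = 0.539 × 26.87% / 22.82% = 0.6347
β_P = Σ w_i β_i = 0.28×0.5108 + 0.24×0.2416 + 0.12×0.1644 + 0.09×0.5491 + 0.27×0.6347 = 0.4415
MRP = 5.53% − 1.91% = 3.62%
E(R_P) = R_f + β_P × MRP = 1.91% + 0.4415 × 3.62% = 3.51%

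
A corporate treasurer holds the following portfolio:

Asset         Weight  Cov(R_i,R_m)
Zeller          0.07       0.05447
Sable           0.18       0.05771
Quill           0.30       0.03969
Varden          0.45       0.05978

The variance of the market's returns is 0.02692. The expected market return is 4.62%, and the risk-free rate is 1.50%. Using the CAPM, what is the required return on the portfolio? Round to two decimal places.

β_Zeller = 0.05447 / 0.02692 = 2.0234
β_Sable = 0.05771 / 0.02692 = 2.1438
β_Quill = 0.03969 / 0.02692 = 1.4744
β_Varden = 0.05978 / 0.02692 = 2.2207
β_P = Σ w_i β_i = 0.07×2.0234 + 0.18×2.1438 + 0.30×1.4744 + 0.45×2.2207 = 1.9692
MRP = 4.62% − 1.50% = 3.12%
E(R_P) = R_f + β_P × MRP = 1.50% + 1.9692 × 3.12% = 7.64%

7.64%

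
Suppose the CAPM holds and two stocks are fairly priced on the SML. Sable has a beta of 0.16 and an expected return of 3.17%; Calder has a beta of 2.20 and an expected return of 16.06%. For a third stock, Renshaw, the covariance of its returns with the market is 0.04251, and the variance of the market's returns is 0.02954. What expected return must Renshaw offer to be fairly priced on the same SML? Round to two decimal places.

MRP = (16.06% − 3.17%) / (2.20 − 0.16) = 6.3186%
R_f = 3.17% − 0.16 × 6.3186% = 2.1590%
β_Renshaw = Cov / Var(R_m) = 0.04251 / 0.02954 = 1.4391
E(R_Renshaw) = R_f + β × MRP = 2.1590% + 1.4391 × 6.3186% = 11.25%

11.25%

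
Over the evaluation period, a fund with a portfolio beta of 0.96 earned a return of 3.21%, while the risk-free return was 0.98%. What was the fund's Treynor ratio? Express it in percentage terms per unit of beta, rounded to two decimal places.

Treynor = (R_P − R_f) / β_P = (3.21% − 0.98%) / 0.9600 = 2.23% / 0.9600 = 2.32%

2.32%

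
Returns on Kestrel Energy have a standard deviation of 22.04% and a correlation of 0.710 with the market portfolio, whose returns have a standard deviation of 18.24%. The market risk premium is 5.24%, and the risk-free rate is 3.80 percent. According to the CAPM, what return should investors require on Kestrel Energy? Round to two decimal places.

β = ρ × σ_i / σ_m = 0.710 × 22.04% / 18.24% = 0.8579
E(R) = 3.80% + 0.8579 × 5.24% = 8.30%

8.30%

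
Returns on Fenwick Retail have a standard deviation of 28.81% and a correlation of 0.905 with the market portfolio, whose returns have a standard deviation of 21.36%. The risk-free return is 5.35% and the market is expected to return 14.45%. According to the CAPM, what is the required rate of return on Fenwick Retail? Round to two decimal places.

β = ρ × σ_i / σ_m = 0.905 × 28.81% / 21.36% = 1.2206
MRP = 14.45% − 5.35% = 9.10%
E(R) = 5.35% + 1.2206 × 9.10% = 16.46%

16.46%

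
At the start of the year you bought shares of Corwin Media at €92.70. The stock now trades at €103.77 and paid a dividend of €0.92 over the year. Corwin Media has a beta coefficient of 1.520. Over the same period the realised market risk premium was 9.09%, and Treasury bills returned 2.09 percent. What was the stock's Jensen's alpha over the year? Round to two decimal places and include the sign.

-2.97%

Realised HPR = (P1 + D1 − P0) / P0 = (103.77 + 0.92 − 92.70) / 92.70 = 11.99 / 92.70 = 12.9342%
CAPM required = R_f + β·MRP = 2.09% + 1.520 × 9.09% = 15.90680%
α = realised − required = 12.9342% − 15.90680% = -2.97%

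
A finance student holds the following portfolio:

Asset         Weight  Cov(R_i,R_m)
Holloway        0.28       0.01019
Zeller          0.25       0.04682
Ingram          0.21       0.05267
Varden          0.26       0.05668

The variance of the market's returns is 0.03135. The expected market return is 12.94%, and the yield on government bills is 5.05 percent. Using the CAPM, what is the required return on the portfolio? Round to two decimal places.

β_Holloway = 0.01019 / 0.03135 = 0.3250
β_Zeller = 0.04682 / 0.03135 = 1.4935
β_Ingram = 0.05267 / 0.03135 = 1.6801
β_Varden = 0.05668 / 0.03135 = 1.8080
β_P = Σ w_i β_i = 0.28×0.3250 + 0.25×1.4935 + 0.21×1.6801 + 0.26×1.8080 = 1.2873
MRP = 12.94% − 5.05% = 7.89%
E(R_P) = R_f + β_P × MRP = 5.05% + 1.2873 × 7.89% = 15.21%

15.21%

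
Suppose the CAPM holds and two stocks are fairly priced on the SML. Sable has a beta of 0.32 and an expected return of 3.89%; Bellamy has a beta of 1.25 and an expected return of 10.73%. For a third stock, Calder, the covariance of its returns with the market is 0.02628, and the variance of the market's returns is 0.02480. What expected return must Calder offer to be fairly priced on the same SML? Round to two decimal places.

MRP = (10.73% − 3.89%) / (1.25 − 0.32) = 7.3548%
R_f = 3.89% − 0.32 × 7.3548% = 1.5365%
β_Calder = Cov / Var(R_m) = 0.02628 / 0.02480 = 1.0597
E(R_Calder) = R_f + β × MRP = 1.5365% + 1.0597 × 7.3548% = 9.33%

9.33%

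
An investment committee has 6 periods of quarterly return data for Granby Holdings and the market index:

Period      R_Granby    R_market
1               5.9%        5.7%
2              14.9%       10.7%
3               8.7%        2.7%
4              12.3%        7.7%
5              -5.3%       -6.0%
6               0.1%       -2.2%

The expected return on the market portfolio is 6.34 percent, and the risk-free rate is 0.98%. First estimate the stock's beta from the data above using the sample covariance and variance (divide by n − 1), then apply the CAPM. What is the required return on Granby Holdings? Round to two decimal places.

7.23%

Mean R_i = (5.9 + 14.9 + 8.7 + 12.3 − 5.3 + 0.1) / 6 = 6.1000%
Mean R_m = (5.7 + 10.7 + 2.7 + 7.7 − 6.0 − 2.2) / 6 = 3.1000%
Σ(R_i − R̄_i)(R_m − R̄_m) = 229.3800  ⇒  Cov = 229.3800 / 5 = 45.8760
Σ(R_m − R̄_m)² = 196.7400  ⇒  Var(R_m) = 196.7400 / 5 = 39.3480
β = Cov / Var(R_m) = 45.8760 / 39.3480 = 1.1659
MRP = 6.34% − 0.98% = 5.36%
E(R) = R_f + β × MRP = 0.98% + 1.1659 × 5.36% = 7.23%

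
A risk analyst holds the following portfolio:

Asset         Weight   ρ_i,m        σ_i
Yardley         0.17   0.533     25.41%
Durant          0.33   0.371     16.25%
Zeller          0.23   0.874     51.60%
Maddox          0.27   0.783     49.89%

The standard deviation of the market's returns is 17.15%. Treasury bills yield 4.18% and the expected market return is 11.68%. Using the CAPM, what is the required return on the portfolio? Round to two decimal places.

15.21%

β_Yardley = 0.533 × 25.41% / 17.15% = 0.7897
β_Durant = 0.371 × 16.25% / 17.15% = 0.3515
β_Zeller = 0.874 × 51.60% / 17.15% = 2.6296
β_Maddox = 0.783 × 49.89% / 17.15% = 2.2778
β_P = Σ w_i β_i = 0.17×0.7897 + 0.33×0.3515 + 0.23×2.6296 + 0.27×2.2778 = 1.4701
MRP = 11.68% − 4.18% = 7.50%
E(R_P) = R_f + β_P × MRP = 4.18% + 1.4701 × 7.50% = 15.21%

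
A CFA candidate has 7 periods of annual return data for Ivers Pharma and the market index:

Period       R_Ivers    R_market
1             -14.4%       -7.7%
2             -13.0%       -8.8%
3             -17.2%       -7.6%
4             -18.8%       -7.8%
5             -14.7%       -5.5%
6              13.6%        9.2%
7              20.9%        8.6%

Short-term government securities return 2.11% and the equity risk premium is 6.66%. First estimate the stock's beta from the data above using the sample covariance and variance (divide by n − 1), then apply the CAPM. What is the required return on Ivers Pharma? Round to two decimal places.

15.22%

Mean R_i = (-14.4 − 13.0 − 17.2 − 18.8 − 14.7 + 13.6 + 20.9) / 7 = -6.2286%
Mean R_m = (-7.7 − 8.8 − 7.6 − 7.8 − 5.5 + 9.2 + 8.6) / 7 = -2.8000%
Σ(R_i − R̄_i)(R_m − R̄_m) = 766.2700  ⇒  Cov = 766.2700 / 6 = 127.7117
Σ(R_m − R̄_m)² = 389.3000  ⇒  Var(R_m) = 389.3000 / 6 = 64.8833
β = Cov / Var(R_m) = 127.7117 / 64.8833 = 1.9683
E(R) = R_f + β × MRP = 2.11% + 1.9683 × 6.66% = 15.22%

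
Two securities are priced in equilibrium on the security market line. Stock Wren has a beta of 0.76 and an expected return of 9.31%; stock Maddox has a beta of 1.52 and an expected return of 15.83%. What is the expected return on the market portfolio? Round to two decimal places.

11.37%

Both satisfy E(R) = R_f + β·MRP, so the slope of the SML is
MRP = (15.83% − 9.31%) / (1.52 − 0.76) = 6.52% / 0.76 = 8.5789%
R_f = E(R_Wren) − β_Wren·MRP = 9.31% − 0.76 × 8.5789% = 2.7900%
E(R_m) = R_f + MRP = 2.7900% + 8.5789% = 11.37%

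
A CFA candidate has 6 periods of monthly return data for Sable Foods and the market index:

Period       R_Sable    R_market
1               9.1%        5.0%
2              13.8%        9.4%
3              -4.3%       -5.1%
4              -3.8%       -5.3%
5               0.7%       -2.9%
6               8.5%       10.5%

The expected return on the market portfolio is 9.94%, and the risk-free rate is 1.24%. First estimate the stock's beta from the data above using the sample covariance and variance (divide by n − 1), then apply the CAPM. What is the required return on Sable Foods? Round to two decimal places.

Mean R_i = (9.1 + 13.8 − 4.3 − 3.8 + 0.7 + 8.5) / 6 = 4.0000%
Mean R_m = (5.0 + 9.4 − 5.1 − 5.3 − 2.9 + 10.5) / 6 = 1.9333%
Σ(R_i − R̄_i)(R_m − R̄_m) = 258.1100  ⇒  Cov = 258.1100 / 5 = 51.6220
Σ(R_m − R̄_m)² = 263.6933  ⇒  Var(R_m) = 263.6933 / 5 = 52.7387
β = Cov / Var(R_m) = 51.6220 / 52.7387 = 0.9788
MRP = 9.94% − 1.24% = 8.70%
E(R) = R_f + β × MRP = 1.24% + 0.9788 × 8.70% = 9.76%

9.76%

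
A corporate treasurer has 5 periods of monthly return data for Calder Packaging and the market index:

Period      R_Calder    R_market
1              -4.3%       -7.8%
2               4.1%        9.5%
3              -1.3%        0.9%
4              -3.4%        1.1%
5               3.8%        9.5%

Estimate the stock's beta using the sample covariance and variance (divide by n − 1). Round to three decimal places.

0.511

Mean R_i = (-4.3 + 4.1 − 1.3 − 3.4 + 3.8) / 5 = -0.2200%
Mean R_m = (-7.8 + 9.5 + 0.9 + 1.1 + 9.5) / 5 = 2.6400%
Σ(R_i − R̄_i)(R_m − R̄_m) = 106.5840  ⇒  Cov = 106.5840 / 4 = 26.6460
Σ(R_m − R̄_m)² = 208.5120  ⇒  Var(R_m) = 208.5120 / 4 = 52.1280
β = Cov / Var(R_m) = 26.6460 / 52.1280 = 0.5112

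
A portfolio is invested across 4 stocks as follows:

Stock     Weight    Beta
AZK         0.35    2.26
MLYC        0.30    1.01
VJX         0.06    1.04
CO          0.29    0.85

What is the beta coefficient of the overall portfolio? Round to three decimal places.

β_P = Σ w_i β_i = 0.35×2.26 + 0.30×1.01 + 0.06×1.04 + 0.29×0.85 = 1.4029

1.403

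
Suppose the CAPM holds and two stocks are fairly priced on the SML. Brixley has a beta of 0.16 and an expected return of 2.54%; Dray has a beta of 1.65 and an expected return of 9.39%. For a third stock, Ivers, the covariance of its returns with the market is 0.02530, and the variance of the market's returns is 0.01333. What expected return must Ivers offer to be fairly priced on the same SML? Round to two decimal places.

10.53%

MRP = (9.39% − 2.54%) / (1.65 − 0.16) = 4.5973%
R_f = 2.54% − 0.16 × 4.5973% = 1.8044%
β_Ivers = Cov / Var(R_m) = 0.02530 / 0.01333 = 1.8980
E(R_Ivers) = R_f + β × MRP = 1.8044% + 1.8980 × 4.5973% = 10.53%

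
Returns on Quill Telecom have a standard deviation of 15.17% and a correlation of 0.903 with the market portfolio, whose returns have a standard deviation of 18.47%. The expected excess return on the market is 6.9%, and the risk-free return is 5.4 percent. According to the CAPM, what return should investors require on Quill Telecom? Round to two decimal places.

10.52%

β = ρ × σ_i / σ_m = 0.903 × 15.17% / 18.47% = 0.7417
E(R) = 5.4% + 0.7417 × 6.9% = 10.52%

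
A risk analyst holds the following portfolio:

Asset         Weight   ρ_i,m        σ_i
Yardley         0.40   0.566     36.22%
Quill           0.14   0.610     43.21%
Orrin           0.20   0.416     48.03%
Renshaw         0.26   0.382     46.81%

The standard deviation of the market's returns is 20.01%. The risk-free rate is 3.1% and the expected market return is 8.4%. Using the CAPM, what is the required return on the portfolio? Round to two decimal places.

β_Yardley = 0.566 × 36.22% / 20.01% = 1.0245
β_Quill = 0.610 × 43.21% / 20.01% = 1.3172
β_Orrin = 0.416 × 48.03% / 20.01% = 0.9985
β_Renshaw = 0.382 × 46.81% / 20.01% = 0.8936
β_P = Σ w_i β_i = 0.40×1.0245 + 0.14×1.3172 + 0.20×0.9985 + 0.26×0.8936 = 1.0262
MRP = 8.4% − 3.1% = 5.30%
E(R_P) = R_f + β_P × MRP = 3.1% + 1.0262 × 5.3% = 8.54%

8.54%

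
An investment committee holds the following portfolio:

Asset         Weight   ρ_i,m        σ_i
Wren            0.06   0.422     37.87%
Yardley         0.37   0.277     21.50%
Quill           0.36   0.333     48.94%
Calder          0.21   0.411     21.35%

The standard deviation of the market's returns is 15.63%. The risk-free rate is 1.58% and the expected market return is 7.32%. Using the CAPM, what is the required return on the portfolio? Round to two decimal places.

5.57%

β_Wren = 0.422 × 37.87% / 15.63% = 1.0225
β_Yardley = 0.277 × 21.50% / 15.63% = 0.3810
β_Quill = 0.333 × 48.94% / 15.63% = 1.0427
β_Calder = 0.411 × 21.35% / 15.63% = 0.5614
β_P = Σ w_i β_i = 0.06×1.0225 + 0.37×0.3810 + 0.36×1.0427 + 0.21×0.5614 = 0.6956
MRP = 7.32% − 1.58% = 5.74%
E(R_P) = R_f + β_P × MRP = 1.58% + 0.6956 × 5.74% = 5.57%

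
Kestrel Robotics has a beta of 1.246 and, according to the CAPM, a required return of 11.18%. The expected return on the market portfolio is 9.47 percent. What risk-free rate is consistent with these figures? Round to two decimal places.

E(R) = R_f + β(E(R_m) − R_f) = R_f(1 − β) + β·E(R_m)
11.18% = R_f × (1 − 1.246) + 1.246 × 9.47%
11.18% = R_f × -0.246 + 11.79962%
R_f = (11.18% − 11.79962%) / -0.246 = 2.52%

2.52%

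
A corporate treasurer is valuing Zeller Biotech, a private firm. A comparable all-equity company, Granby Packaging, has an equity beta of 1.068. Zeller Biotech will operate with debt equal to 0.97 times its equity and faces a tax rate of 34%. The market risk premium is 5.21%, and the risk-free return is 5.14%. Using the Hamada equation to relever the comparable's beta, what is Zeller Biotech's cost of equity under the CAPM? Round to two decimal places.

β_L = β_U × [1 + (1 − t)(D/E)] = 1.068 × [1 + (1 − 0.34) × 0.97]
    = 1.068 × [1 + 0.66 × 0.97] = 1.068 × 1.6402 = 1.7517
E(R) = R_f + β_L × MRP = 5.14% + 1.7517 × 5.21% = 14.27%

14.27%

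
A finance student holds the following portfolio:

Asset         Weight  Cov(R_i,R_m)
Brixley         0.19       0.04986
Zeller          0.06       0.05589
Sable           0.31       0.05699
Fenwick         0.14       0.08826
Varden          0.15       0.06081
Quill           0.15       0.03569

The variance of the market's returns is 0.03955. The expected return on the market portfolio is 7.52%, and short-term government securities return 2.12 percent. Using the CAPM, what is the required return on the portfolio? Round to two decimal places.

β_Brixley = 0.04986 / 0.03955 = 1.2607
β_Zeller = 0.05589 / 0.03955 = 1.4131
β_Sable = 0.05699 / 0.03955 = 1.4410
β_Fenwick = 0.08826 / 0.03955 = 2.2316
β_Varden = 0.06081 / 0.03955 = 1.5375
β_Quill = 0.03569 / 0.03955 = 0.9024
β_P = Σ w_i β_i = 0.19×1.2607 + 0.06×1.4131 + 0.31×1.4410 + 0.14×2.2316 + 0.15×1.5375 + 0.15×0.9024 = 1.4494
MRP = 7.52% − 2.12% = 5.40%
E(R_P) = R_f + β_P × MRP = 2.12% + 1.4494 × 5.40% = 9.95%

9.95%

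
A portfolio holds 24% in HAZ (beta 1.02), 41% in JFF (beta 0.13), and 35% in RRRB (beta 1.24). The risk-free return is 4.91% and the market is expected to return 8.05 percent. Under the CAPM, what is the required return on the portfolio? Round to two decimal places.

7.21%

β_P = Σ w_i β_i = 0.24×1.02 + 0.41×0.13 + 0.35×1.24 = 0.7321
MRP = 8.05% − 4.91% = 3.14%
E(R_P) = R_f + β_P × MRP = 4.91% + 0.7321 × 3.14% = 7.21%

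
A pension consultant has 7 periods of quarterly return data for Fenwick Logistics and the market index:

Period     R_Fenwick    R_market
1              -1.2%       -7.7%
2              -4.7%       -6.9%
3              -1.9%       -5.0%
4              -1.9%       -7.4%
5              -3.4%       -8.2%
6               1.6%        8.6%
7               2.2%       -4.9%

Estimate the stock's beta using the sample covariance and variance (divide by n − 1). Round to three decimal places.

0.258

Mean R_i = (-1.2 − 4.7 − 1.9 − 1.9 − 3.4 + 1.6 + 2.2) / 7 = -1.3286%
Mean R_m = (-7.7 − 6.9 − 5.0 − 7.4 − 8.2 + 8.6 − 4.9) / 7 = -4.5000%
Σ(R_i − R̄_i)(R_m − R̄_m) = 54.2400  ⇒  Cov = 54.2400 / 6 = 9.0400
Σ(R_m − R̄_m)² = 210.1200  ⇒  Var(R_m) = 210.1200 / 6 = 35.0200
β = Cov / Var(R_m) = 9.0400 / 35.0200 = 0.2581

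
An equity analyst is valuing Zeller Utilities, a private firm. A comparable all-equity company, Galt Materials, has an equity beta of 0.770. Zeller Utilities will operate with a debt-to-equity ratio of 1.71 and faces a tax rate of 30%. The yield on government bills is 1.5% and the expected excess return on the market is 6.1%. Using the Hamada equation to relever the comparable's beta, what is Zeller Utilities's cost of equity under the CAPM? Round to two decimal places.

11.82%

β_L = β_U × [1 + (1 − t)(D/E)] = 0.770 × [1 + (1 − 0.30) × 1.71]
    = 0.770 × [1 + 0.70 × 1.71] = 0.770 × 2.1970 = 1.6917
E(R) = R_f + β_L × MRP = 1.5% + 1.6917 × 6.1% = 11.82%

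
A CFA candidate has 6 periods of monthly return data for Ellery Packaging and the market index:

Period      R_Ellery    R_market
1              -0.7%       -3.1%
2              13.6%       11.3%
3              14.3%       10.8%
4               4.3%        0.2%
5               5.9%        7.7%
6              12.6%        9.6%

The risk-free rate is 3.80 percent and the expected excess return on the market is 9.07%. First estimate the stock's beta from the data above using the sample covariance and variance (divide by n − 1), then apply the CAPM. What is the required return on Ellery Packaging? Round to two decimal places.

Mean R_i = (-0.7 + 13.6 + 14.3 + 4.3 + 5.9 + 12.6) / 6 = 8.3333%
Mean R_m = (-3.1 + 11.3 + 10.8 + 0.2 + 7.7 + 9.6) / 6 = 6.0833%
Σ(R_i − R̄_i)(R_m − R̄_m) = 173.3733  ⇒  Cov = 173.3733 / 5 = 34.6747
Σ(R_m − R̄_m)² = 183.3883  ⇒  Var(R_m) = 183.3883 / 5 = 36.6777
β = Cov / Var(R_m) = 34.6747 / 36.6777 = 0.9454
E(R) = R_f + β × MRP = 3.80% + 0.9454 × 9.07% = 12.37%

12.37%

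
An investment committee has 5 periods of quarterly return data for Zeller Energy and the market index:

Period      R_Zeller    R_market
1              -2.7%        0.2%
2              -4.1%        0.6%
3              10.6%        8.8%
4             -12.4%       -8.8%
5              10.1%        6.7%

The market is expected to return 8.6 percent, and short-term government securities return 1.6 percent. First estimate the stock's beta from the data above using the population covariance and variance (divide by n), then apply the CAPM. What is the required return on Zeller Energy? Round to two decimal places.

11.41%

Mean R_i = (-2.7 − 4.1 + 10.6 − 12.4 + 10.1) / 5 = 0.3000%
Mean R_m = (0.2 + 0.6 + 8.8 − 8.8 + 6.7) / 5 = 1.5000%
Σ(R_i − R̄_i)(R_m − R̄_m) = 264.8200  ⇒  Cov = 264.8200 / 5 = 52.9640
Σ(R_m − R̄_m)² = 188.9200  ⇒  Var(R_m) = 188.9200 / 5 = 37.7840
β = Cov / Var(R_m) = 52.9640 / 37.7840 = 1.4018
MRP = 8.6% − 1.6% = 7.00%
E(R) = R_f + β × MRP = 1.6% + 1.4018 × 7.0% = 11.41%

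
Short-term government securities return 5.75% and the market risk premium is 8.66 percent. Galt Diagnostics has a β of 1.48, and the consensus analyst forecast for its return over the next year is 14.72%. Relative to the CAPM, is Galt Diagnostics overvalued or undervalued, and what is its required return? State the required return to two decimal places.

Required return = R_f + β·MRP = 5.75% + 1.48 × 8.66% = 18.57%
Forecast 14.72% < required 18.57% → the stock plots below the SML → overvalued.

Overvalued; required return 18.57%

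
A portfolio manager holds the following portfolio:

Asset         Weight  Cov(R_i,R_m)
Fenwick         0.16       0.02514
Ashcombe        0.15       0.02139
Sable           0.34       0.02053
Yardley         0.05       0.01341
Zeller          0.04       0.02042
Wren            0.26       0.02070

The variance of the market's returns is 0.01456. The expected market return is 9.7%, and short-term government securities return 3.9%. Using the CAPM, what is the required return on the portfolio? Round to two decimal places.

β_Fenwick = 0.02514 / 0.01456 = 1.7266
β_Ashcombe = 0.02139 / 0.01456 = 1.4691
β_Sable = 0.02053 / 0.01456 = 1.4100
β_Yardley = 0.01341 / 0.01456 = 0.9210
β_Zeller = 0.02042 / 0.01456 = 1.4025
β_Wren = 0.02070 / 0.01456 = 1.4217
β_P = Σ w_i β_i = 0.16×1.7266 + 0.15×1.4691 + 0.34×1.4100 + 0.05×0.9210 + 0.04×1.4025 + 0.26×1.4217 = 1.4478
MRP = 9.7% − 3.9% = 5.80%
E(R_P) = R_f + β_P × MRP = 3.9% + 1.4478 × 5.8% = 12.30%

12.30%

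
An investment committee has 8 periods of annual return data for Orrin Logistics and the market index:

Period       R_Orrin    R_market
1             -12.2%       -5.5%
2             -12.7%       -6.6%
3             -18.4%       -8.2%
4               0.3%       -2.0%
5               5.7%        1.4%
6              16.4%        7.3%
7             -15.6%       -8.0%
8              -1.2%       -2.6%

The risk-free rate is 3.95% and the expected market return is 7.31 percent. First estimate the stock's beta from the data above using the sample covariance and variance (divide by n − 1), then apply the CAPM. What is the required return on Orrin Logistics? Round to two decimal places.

Mean R_i = (-12.2 − 12.7 − 18.4 + 0.3 + 5.7 + 16.4 − 15.6 − 1.2) / 8 = -4.7125%
Mean R_m = (-5.5 − 6.6 − 8.2 − 2.0 + 1.4 + 7.3 − 8.0 − 2.6) / 8 = -3.0250%
Σ(R_i − R̄_i)(R_m − R̄_m) = 442.7775  ⇒  Cov = 442.7775 / 7 = 63.2539
Σ(R_m − R̄_m)² = 197.8550  ⇒  Var(R_m) = 197.8550 / 7 = 28.2650
β = Cov / Var(R_m) = 63.2539 / 28.2650 = 2.2379
MRP = 7.31% − 3.95% = 3.36%
E(R) = R_f + β × MRP = 3.95% + 2.2379 × 3.36% = 11.47%

11.47%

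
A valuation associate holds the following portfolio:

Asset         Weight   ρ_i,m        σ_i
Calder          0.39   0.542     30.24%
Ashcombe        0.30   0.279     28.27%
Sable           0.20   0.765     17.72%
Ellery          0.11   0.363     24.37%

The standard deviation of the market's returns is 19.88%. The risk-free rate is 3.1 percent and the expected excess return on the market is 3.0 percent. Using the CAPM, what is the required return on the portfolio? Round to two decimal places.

4.98%

β_Calder = 0.542 × 30.24% / 19.88% = 0.8245
β_Ashcombe = 0.279 × 28.27% / 19.88% = 0.3967
β_Sable = 0.765 × 17.72% / 19.88% = 0.6819
β_Ellery = 0.363 × 24.37% / 19.88% = 0.4450
β_P = Σ w_i β_i = 0.39×0.8245 + 0.30×0.3967 + 0.20×0.6819 + 0.11×0.4450 = 0.6259
E(R_P) = R_f + β_P × MRP = 3.1% + 0.6259 × 3.0% = 4.98%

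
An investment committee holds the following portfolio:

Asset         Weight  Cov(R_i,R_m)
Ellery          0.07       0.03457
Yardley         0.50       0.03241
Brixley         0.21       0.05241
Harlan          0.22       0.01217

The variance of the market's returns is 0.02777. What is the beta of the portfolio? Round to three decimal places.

β_Ellery = 0.03457 / 0.02777 = 1.2449
β_Yardley = 0.03241 / 0.02777 = 1.1671
β_Brixley = 0.05241 / 0.02777 = 1.8873
β_Harlan = 0.01217 / 0.02777 = 0.4382
β_P = Σ w_i β_i = 0.07×1.2449 + 0.50×1.1671 + 0.21×1.8873 + 0.22×0.4382 = 1.1634

1.163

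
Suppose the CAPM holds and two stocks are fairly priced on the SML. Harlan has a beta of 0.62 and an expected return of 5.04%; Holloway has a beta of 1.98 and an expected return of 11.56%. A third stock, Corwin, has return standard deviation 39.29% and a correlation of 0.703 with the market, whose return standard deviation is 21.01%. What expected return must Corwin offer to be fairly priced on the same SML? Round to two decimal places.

8.37%

MRP = (11.56% − 5.04%) / (1.98 − 0.62) = 4.7941%
R_f = 5.04% − 0.62 × 4.7941% = 2.0677%
β_Corwin = ρ·σ_i/σ_m = 0.703 × 39.29 / 21.01 = 1.3147
E(R_Corwin) = R_f + β × MRP = 2.0677% + 1.3147 × 4.7941% = 8.37%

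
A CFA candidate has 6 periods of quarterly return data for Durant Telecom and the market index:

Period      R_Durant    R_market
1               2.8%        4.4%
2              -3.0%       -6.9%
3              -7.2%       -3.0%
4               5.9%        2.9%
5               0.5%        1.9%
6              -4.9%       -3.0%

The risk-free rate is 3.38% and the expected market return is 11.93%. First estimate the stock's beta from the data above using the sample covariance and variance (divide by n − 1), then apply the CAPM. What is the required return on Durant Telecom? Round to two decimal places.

Mean R_i = (2.8 − 3.0 − 7.2 + 5.9 + 0.5 − 4.9) / 6 = -0.9833%
Mean R_m = (4.4 − 6.9 − 3.0 + 2.9 + 1.9 − 3.0) / 6 = -0.6167%
Σ(R_i − R̄_i)(R_m − R̄_m) = 83.7417  ⇒  Cov = 83.7417 / 5 = 16.7483
Σ(R_m − R̄_m)² = 94.7083  ⇒  Var(R_m) = 94.7083 / 5 = 18.9417
β = Cov / Var(R_m) = 16.7483 / 18.9417 = 0.8842
MRP = 11.93% − 3.38% = 8.55%
E(R) = R_f + β × MRP = 3.38% + 0.8842 × 8.55% = 10.94%

10.94%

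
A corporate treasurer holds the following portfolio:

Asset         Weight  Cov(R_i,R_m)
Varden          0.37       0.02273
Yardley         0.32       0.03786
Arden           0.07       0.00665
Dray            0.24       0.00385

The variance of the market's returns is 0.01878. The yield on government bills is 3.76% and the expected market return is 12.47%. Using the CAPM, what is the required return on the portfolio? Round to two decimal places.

13.92%

β_Varden = 0.02273 / 0.01878 = 1.2103
β_Yardley = 0.03786 / 0.01878 = 2.0160
β_Arden = 0.00665 / 0.01878 = 0.3541
β_Dray = 0.00385 / 0.01878 = 0.2050
β_P = Σ w_i β_i = 0.37×1.2103 + 0.32×2.0160 + 0.07×0.3541 + 0.24×0.2050 = 1.1669
MRP = 12.47% − 3.76% = 8.71%
E(R_P) = R_f + β_P × MRP = 3.76% + 1.1669 × 8.71% = 13.92%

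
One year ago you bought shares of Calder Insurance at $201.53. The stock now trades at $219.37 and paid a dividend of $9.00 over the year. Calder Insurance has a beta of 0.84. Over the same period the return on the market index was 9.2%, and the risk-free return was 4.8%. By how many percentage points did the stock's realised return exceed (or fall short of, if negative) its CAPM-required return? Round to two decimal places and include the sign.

Realised HPR = (P1 + D1 − P0) / P0 = (219.37 + 9.00 − 201.53) / 201.53 = 26.84 / 201.53 = 13.3181%
MRP = 9.2% − 4.8% = 4.40%
CAPM required = R_f + β·MRP = 4.8% + 0.84 × 4.4% = 8.4960%
α = realised − required = 13.3181% − 8.4960% = +4.82%

+4.82%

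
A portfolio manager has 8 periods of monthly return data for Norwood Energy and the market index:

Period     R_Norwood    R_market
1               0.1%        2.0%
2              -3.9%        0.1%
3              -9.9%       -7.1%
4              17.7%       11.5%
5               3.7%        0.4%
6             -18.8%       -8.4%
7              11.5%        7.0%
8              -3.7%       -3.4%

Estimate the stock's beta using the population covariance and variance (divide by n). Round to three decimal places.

1.660

Mean R_i = (0.1 − 3.9 − 9.9 + 17.7 + 3.7 − 18.8 + 11.5 − 3.7) / 8 = -0.4125%
Mean R_m = (2.0 + 0.1 − 7.1 + 11.5 + 0.4 − 8.4 + 7.0 − 3.4) / 8 = 0.2625%
Σ(R_i − R̄_i)(R_m − R̄_m) = 526.9963  ⇒  Cov = 526.9963 / 8 = 65.8745
Σ(R_m − R̄_m)² = 317.3988  ⇒  Var(R_m) = 317.3988 / 8 = 39.6749
β = Cov / Var(R_m) = 65.8745 / 39.6749 = 1.6604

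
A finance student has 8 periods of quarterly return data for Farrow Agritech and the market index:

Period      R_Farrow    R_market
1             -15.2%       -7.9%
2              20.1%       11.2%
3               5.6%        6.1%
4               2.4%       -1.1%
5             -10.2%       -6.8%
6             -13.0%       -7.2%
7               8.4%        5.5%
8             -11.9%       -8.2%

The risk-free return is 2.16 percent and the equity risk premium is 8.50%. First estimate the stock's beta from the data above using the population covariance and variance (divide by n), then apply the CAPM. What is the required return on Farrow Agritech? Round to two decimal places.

15.93%

Mean R_i = (-15.2 + 20.1 + 5.6 + 2.4 − 10.2 − 13.0 + 8.4 − 11.9) / 8 = -1.7250%
Mean R_m = (-7.9 + 11.2 + 6.1 − 1.1 − 6.8 − 7.2 + 5.5 − 8.2) / 8 = -1.0500%
Σ(R_i − R̄_i)(R_m − R̄_m) = 668.9700  ⇒  Cov = 668.9700 / 8 = 83.6213
Σ(R_m − R̄_m)² = 413.0200  ⇒  Var(R_m) = 413.0200 / 8 = 51.6275
β = Cov / Var(R_m) = 83.6213 / 51.6275 = 1.6197
E(R) = R_f + β × MRP = 2.16% + 1.6197 × 8.50% = 15.93%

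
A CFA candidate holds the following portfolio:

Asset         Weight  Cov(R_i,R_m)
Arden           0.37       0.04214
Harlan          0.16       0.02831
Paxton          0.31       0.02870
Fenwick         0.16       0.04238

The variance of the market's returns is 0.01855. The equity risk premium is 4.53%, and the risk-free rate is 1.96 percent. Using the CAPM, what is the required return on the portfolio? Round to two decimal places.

10.70%

β_Arden = 0.04214 / 0.01855 = 2.2717
β_Harlan = 0.02831 / 0.01855 = 1.5261
β_Paxton = 0.02870 / 0.01855 = 1.5472
β_Fenwick = 0.04238 / 0.01855 = 2.2846
β_P = Σ w_i β_i = 0.37×2.2717 + 0.16×1.5261 + 0.31×1.5472 + 0.16×2.2846 = 1.9299
E(R_P) = R_f + β_P × MRP = 1.96% + 1.9299 × 4.53% = 10.70%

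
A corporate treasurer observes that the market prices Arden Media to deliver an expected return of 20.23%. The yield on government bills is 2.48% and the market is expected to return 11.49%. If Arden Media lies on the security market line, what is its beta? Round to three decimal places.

1.970

MRP = 11.49% − 2.48% = 9.01%
β = (E(R) − R_f) / MRP = (20.23% − 2.48%) / 9.01% = 17.75% / 9.01% = 1.970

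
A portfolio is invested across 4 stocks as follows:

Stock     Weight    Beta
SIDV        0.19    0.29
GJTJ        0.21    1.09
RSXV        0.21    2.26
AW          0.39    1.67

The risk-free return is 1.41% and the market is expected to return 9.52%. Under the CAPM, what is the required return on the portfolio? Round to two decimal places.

12.84%

β_P = Σ w_i β_i = 0.19×0.29 + 0.21×1.09 + 0.21×2.26 + 0.39×1.67 = 1.4099
MRP = 9.52% − 1.41% = 8.11%
E(R_P) = R_f + β_P × MRP = 1.41% + 1.4099 × 8.11% = 12.84%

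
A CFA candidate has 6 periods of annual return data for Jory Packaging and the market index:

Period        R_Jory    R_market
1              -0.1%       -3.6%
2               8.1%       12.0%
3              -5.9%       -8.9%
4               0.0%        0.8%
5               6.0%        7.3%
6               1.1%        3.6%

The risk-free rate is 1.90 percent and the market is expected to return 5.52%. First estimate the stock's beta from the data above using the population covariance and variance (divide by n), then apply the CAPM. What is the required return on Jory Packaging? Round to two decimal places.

Mean R_i = (-0.1 + 8.1 − 5.9 + 0.0 + 6.0 + 1.1) / 6 = 1.5333%
Mean R_m = (-3.6 + 12.0 − 8.9 + 0.8 + 7.3 + 3.6) / 6 = 1.8667%
Σ(R_i − R̄_i)(R_m − R̄_m) = 180.6567  ⇒  Cov = 180.6567 / 6 = 30.1095
Σ(R_m − R̄_m)² = 282.1533  ⇒  Var(R_m) = 282.1533 / 6 = 47.0256
β = Cov / Var(R_m) = 30.1095 / 47.0256 = 0.6403
MRP = 5.52% − 1.90% = 3.62%
E(R) = R_f + β × MRP = 1.90% + 0.6403 × 3.62% = 4.22%

4.22%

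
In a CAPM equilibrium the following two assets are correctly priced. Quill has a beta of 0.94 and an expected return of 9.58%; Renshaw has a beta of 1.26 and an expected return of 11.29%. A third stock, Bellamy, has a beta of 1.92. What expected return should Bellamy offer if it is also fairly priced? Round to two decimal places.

14.82%

MRP (SML slope) = (11.29% − 9.58%) / (1.26 − 0.94) = 1.71% / 0.32 = 5.3438%
R_f (intercept) = 9.58% − 0.94 × 5.3438% = 4.5568%
E(R_Bellamy) = R_f + β × MRP = 4.5568% + 1.92 × 5.3438% = 14.82%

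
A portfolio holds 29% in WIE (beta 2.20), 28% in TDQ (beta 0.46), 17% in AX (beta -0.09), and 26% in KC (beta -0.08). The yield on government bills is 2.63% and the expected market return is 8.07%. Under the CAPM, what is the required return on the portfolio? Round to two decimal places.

β_P = Σ w_i β_i = 0.29×2.20 + 0.28×0.46 + 0.17×-0.09 + 0.26×-0.08 = 0.7307
MRP = 8.07% − 2.63% = 5.44%
E(R_P) = R_f + β_P × MRP = 2.63% + 0.7307 × 5.44% = 6.61%

6.61%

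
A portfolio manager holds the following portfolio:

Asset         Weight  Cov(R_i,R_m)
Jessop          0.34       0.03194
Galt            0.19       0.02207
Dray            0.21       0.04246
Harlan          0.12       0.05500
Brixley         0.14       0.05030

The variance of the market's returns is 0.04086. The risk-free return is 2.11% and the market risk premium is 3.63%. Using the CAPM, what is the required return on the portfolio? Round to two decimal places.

5.45%

β_Jessop = 0.03194 / 0.04086 = 0.7817
β_Galt = 0.02207 / 0.04086 = 0.5401
β_Dray = 0.04246 / 0.04086 = 1.0392
β_Harlan = 0.05500 / 0.04086 = 1.3461
β_Brixley = 0.05030 / 0.04086 = 1.2310
β_P = Σ w_i β_i = 0.34×0.7817 + 0.19×0.5401 + 0.21×1.0392 + 0.12×1.3461 + 0.14×1.2310 = 0.9205
E(R_P) = R_f + β_P × MRP = 2.11% + 0.9205 × 3.63% = 5.45%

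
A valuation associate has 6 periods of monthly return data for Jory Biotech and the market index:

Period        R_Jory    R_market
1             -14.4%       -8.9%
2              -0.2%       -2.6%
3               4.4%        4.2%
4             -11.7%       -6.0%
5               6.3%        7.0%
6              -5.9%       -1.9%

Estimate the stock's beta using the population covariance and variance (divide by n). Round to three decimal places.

1.344

Mean R_i = (-14.4 − 0.2 + 4.4 − 11.7 + 6.3 − 5.9) / 6 = -3.5833%
Mean R_m = (-8.9 − 2.6 + 4.2 − 6.0 + 7.0 − 1.9) / 6 = -1.3667%
Σ(R_i − R̄_i)(R_m − R̄_m) = 243.2867  ⇒  Cov = 243.2867 / 6 = 40.5478
Σ(R_m − R̄_m)² = 181.0133  ⇒  Var(R_m) = 181.0133 / 6 = 30.1689
β = Cov / Var(R_m) = 40.5478 / 30.1689 = 1.3440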